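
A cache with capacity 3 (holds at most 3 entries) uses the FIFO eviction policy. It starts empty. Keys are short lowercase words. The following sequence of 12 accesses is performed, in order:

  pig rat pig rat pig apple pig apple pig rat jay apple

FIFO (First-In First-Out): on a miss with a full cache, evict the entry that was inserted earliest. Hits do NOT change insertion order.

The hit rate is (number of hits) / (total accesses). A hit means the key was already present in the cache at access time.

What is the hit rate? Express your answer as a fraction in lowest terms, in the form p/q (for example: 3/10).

FIFO simulation (capacity=3):
  1. access pig: MISS. Cache (old->new): [pig]
  2. access rat: MISS. Cache (old->new): [pig rat]
  3. access pig: HIT. Cache (old->new): [pig rat]
  4. access rat: HIT. Cache (old->new): [pig rat]
  5. access pig: HIT. Cache (old->new): [pig rat]
  6. access apple: MISS. Cache (old->new): [pig rat apple]
  7. access pig: HIT. Cache (old->new): [pig rat apple]
  8. access apple: HIT. Cache (old->new): [pig rat apple]
  9. access pig: HIT. Cache (old->new): [pig rat apple]
  10. access rat: HIT. Cache (old->new): [pig rat apple]
  11. access jay: MISS, evict pig. Cache (old->new): [rat apple jay]
  12. access apple: HIT. Cache (old->new): [rat apple jay]
Total: 8 hits, 4 misses, 1 evictions

Hit rate = 8/12 = 2/3

Answer: 2/3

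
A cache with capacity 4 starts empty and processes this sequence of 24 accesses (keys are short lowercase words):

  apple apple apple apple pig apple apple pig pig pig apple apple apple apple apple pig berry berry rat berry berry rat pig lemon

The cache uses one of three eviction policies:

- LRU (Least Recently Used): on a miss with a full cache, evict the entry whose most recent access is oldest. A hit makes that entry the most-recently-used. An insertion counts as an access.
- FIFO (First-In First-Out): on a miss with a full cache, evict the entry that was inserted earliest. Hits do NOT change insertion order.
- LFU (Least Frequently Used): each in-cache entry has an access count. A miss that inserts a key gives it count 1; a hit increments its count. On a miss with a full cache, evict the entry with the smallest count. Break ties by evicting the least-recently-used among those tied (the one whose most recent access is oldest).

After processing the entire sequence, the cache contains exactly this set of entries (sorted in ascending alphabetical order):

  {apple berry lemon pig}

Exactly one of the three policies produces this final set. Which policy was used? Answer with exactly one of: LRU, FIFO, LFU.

Answer: LFU

Derivation:
Simulating under each policy and comparing final sets:
  LRU: final set = {berry lemon pig rat} -> differs
  FIFO: final set = {berry lemon pig rat} -> differs
  LFU: final set = {apple berry lemon pig} -> MATCHES target
Only LFU produces the target set.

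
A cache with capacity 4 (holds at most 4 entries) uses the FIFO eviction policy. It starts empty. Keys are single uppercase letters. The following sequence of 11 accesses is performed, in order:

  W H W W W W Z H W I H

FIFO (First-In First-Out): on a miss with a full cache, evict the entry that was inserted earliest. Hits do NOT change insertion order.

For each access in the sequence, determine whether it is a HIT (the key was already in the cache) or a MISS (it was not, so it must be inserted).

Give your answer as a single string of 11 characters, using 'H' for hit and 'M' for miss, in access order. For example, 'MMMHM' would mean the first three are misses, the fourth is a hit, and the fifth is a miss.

Answer: MMHHHHMHHMH

Derivation:
FIFO simulation (capacity=4):
  1. access W: MISS. Cache (old->new): [W]
  2. access H: MISS. Cache (old->new): [W H]
  3. access W: HIT. Cache (old->new): [W H]
  4. access W: HIT. Cache (old->new): [W H]
  5. access W: HIT. Cache (old->new): [W H]
  6. access W: HIT. Cache (old->new): [W H]
  7. access Z: MISS. Cache (old->new): [W H Z]
  8. access H: HIT. Cache (old->new): [W H Z]
  9. access W: HIT. Cache (old->new): [W H Z]
  10. access I: MISS. Cache (old->new): [W H Z I]
  11. access H: HIT. Cache (old->new): [W H Z I]
Total: 7 hits, 4 misses, 0 evictions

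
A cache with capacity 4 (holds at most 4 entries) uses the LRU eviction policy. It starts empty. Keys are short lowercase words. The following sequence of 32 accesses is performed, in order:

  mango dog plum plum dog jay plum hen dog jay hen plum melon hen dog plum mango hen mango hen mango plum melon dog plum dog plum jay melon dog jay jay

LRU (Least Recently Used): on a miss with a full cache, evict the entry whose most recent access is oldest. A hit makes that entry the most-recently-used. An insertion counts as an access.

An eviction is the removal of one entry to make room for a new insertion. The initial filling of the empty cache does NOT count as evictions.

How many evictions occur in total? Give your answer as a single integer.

LRU simulation (capacity=4):
  1. access mango: MISS. Cache (LRU->MRU): [mango]
  2. access dog: MISS. Cache (LRU->MRU): [mango dog]
  3. access plum: MISS. Cache (LRU->MRU): [mango dog plum]
  4. access plum: HIT. Cache (LRU->MRU): [mango dog plum]
  5. access dog: HIT. Cache (LRU->MRU): [mango plum dog]
  6. access jay: MISS. Cache (LRU->MRU): [mango plum dog jay]
  7. access plum: HIT. Cache (LRU->MRU): [mango dog jay plum]
  8. access hen: MISS, evict mango. Cache (LRU->MRU): [dog jay plum hen]
  9. access dog: HIT. Cache (LRU->MRU): [jay plum hen dog]
  10. access jay: HIT. Cache (LRU->MRU): [plum hen dog jay]
  11. access hen: HIT. Cache (LRU->MRU): [plum dog jay hen]
  12. access plum: HIT. Cache (LRU->MRU): [dog jay hen plum]
  13. access melon: MISS, evict dog. Cache (LRU->MRU): [jay hen plum melon]
  14. access hen: HIT. Cache (LRU->MRU): [jay plum melon hen]
  15. access dog: MISS, evict jay. Cache (LRU->MRU): [plum melon hen dog]
  16. access plum: HIT. Cache (LRU->MRU): [melon hen dog plum]
  17. access mango: MISS, evict melon. Cache (LRU->MRU): [hen dog plum mango]
  18. access hen: HIT. Cache (LRU->MRU): [dog plum mango hen]
  19. access mango: HIT. Cache (LRU->MRU): [dog plum hen mango]
  20. access hen: HIT. Cache (LRU->MRU): [dog plum mango hen]
  21. access mango: HIT. Cache (LRU->MRU): [dog plum hen mango]
  22. access plum: HIT. Cache (LRU->MRU): [dog hen mango plum]
  23. access melon: MISS, evict dog. Cache (LRU->MRU): [hen mango plum melon]
  24. access dog: MISS, evict hen. Cache (LRU->MRU): [mango plum melon dog]
  25. access plum: HIT. Cache (LRU->MRU): [mango melon dog plum]
  26. access dog: HIT. Cache (LRU->MRU): [mango melon plum dog]
  27. access plum: HIT. Cache (LRU->MRU): [mango melon dog plum]
  28. access jay: MISS, evict mango. Cache (LRU->MRU): [melon dog plum jay]
  29. access melon: HIT. Cache (LRU->MRU): [dog plum jay melon]
  30. access dog: HIT. Cache (LRU->MRU): [plum jay melon dog]
  31. access jay: HIT. Cache (LRU->MRU): [plum melon dog jay]
  32. access jay: HIT. Cache (LRU->MRU): [plum melon dog jay]
Total: 21 hits, 11 misses, 7 evictions

Answer: 7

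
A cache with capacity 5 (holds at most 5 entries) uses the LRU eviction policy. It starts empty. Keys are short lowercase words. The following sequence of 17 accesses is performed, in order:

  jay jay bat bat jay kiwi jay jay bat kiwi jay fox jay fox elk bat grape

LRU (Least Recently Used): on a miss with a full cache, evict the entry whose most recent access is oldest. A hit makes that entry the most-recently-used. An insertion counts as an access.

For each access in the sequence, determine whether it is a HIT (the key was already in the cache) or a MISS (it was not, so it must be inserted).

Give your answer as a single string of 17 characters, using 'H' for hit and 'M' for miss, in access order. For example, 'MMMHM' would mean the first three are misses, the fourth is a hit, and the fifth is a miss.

LRU simulation (capacity=5):
  1. access jay: MISS. Cache (LRU->MRU): [jay]
  2. access jay: HIT. Cache (LRU->MRU): [jay]
  3. access bat: MISS. Cache (LRU->MRU): [jay bat]
  4. access bat: HIT. Cache (LRU->MRU): [jay bat]
  5. access jay: HIT. Cache (LRU->MRU): [bat jay]
  6. access kiwi: MISS. Cache (LRU->MRU): [bat jay kiwi]
  7. access jay: HIT. Cache (LRU->MRU): [bat kiwi jay]
  8. access jay: HIT. Cache (LRU->MRU): [bat kiwi jay]
  9. access bat: HIT. Cache (LRU->MRU): [kiwi jay bat]
  10. access kiwi: HIT. Cache (LRU->MRU): [jay bat kiwi]
  11. access jay: HIT. Cache (LRU->MRU): [bat kiwi jay]
  12. access fox: MISS. Cache (LRU->MRU): [bat kiwi jay fox]
  13. access jay: HIT. Cache (LRU->MRU): [bat kiwi fox jay]
  14. access fox: HIT. Cache (LRU->MRU): [bat kiwi jay fox]
  15. access elk: MISS. Cache (LRU->MRU): [bat kiwi jay fox elk]
  16. access bat: HIT. Cache (LRU->MRU): [kiwi jay fox elk bat]
  17. access grape: MISS, evict kiwi. Cache (LRU->MRU): [jay fox elk bat grape]
Total: 11 hits, 6 misses, 1 evictions

Answer: MHMHHMHHHHHMHHMHM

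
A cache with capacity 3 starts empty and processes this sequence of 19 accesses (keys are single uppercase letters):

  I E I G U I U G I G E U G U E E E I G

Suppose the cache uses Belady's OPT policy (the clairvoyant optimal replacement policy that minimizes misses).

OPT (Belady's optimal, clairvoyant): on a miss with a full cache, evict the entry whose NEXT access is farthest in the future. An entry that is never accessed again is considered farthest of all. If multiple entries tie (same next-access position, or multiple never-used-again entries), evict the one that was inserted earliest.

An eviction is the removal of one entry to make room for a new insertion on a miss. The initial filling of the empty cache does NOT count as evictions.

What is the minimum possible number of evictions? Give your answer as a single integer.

Answer: 3

Derivation:
OPT (Belady) simulation (capacity=3):
  1. access I: MISS. Cache: [I]
  2. access E: MISS. Cache: [I E]
  3. access I: HIT. Next use of I: step 6. Cache: [I E]
  4. access G: MISS. Cache: [I E G]
  5. access U: MISS, evict E (next use: step 11). Cache: [I G U]
  6. access I: HIT. Next use of I: step 9. Cache: [I G U]
  7. access U: HIT. Next use of U: step 12. Cache: [I G U]
  8. access G: HIT. Next use of G: step 10. Cache: [I G U]
  9. access I: HIT. Next use of I: step 18. Cache: [I G U]
  10. access G: HIT. Next use of G: step 13. Cache: [I G U]
  11. access E: MISS, evict I (next use: step 18). Cache: [G U E]
  12. access U: HIT. Next use of U: step 14. Cache: [G U E]
  13. access G: HIT. Next use of G: step 19. Cache: [G U E]
  14. access U: HIT. Next use of U: never. Cache: [G U E]
  15. access E: HIT. Next use of E: step 16. Cache: [G U E]
  16. access E: HIT. Next use of E: step 17. Cache: [G U E]
  17. access E: HIT. Next use of E: never. Cache: [G U E]
  18. access I: MISS, evict U (next use: never). Cache: [G E I]
  19. access G: HIT. Next use of G: never. Cache: [G E I]
Total: 13 hits, 6 misses, 3 evictions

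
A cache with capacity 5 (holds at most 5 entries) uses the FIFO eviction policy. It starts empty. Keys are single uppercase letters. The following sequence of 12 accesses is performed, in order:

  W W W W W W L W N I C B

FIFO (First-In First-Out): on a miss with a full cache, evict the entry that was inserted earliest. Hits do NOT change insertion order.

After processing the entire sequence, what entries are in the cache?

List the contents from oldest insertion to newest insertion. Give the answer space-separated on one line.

Answer: L N I C B

Derivation:
FIFO simulation (capacity=5):
  1. access W: MISS. Cache (old->new): [W]
  2. access W: HIT. Cache (old->new): [W]
  3. access W: HIT. Cache (old->new): [W]
  4. access W: HIT. Cache (old->new): [W]
  5. access W: HIT. Cache (old->new): [W]
  6. access W: HIT. Cache (old->new): [W]
  7. access L: MISS. Cache (old->new): [W L]
  8. access W: HIT. Cache (old->new): [W L]
  9. access N: MISS. Cache (old->new): [W L N]
  10. access I: MISS. Cache (old->new): [W L N I]
  11. access C: MISS. Cache (old->new): [W L N I C]
  12. access B: MISS, evict W. Cache (old->new): [L N I C B]
Total: 6 hits, 6 misses, 1 evictions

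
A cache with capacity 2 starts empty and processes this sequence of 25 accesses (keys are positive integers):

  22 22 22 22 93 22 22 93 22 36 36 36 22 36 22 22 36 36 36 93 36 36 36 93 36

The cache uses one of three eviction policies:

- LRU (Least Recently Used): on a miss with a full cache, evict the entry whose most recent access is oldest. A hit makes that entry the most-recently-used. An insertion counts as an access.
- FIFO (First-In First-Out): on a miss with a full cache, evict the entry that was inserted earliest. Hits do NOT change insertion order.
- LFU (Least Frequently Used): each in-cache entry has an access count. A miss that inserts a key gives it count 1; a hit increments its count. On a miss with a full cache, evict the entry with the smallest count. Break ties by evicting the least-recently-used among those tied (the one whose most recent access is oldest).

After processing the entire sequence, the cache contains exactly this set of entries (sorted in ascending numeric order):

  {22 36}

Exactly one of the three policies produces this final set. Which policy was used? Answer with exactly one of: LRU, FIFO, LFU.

Answer: LFU

Derivation:
Simulating under each policy and comparing final sets:
  LRU: final set = {36 93} -> differs
  FIFO: final set = {36 93} -> differs
  LFU: final set = {22 36} -> MATCHES target
Only LFU produces the target set.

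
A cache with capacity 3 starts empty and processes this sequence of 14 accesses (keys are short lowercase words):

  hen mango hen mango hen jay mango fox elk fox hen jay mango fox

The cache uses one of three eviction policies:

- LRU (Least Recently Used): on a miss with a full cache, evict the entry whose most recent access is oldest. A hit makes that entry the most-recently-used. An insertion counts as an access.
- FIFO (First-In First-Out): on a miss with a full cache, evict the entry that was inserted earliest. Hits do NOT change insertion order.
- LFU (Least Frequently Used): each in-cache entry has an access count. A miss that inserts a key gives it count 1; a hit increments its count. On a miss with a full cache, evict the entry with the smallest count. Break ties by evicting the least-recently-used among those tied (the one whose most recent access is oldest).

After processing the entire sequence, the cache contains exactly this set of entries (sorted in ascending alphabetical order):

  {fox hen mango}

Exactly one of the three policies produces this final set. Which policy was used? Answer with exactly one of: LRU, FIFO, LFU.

Simulating under each policy and comparing final sets:
  LRU: final set = {fox jay mango} -> differs
  FIFO: final set = {fox jay mango} -> differs
  LFU: final set = {fox hen mango} -> MATCHES target
Only LFU produces the target set.

Answer: LFU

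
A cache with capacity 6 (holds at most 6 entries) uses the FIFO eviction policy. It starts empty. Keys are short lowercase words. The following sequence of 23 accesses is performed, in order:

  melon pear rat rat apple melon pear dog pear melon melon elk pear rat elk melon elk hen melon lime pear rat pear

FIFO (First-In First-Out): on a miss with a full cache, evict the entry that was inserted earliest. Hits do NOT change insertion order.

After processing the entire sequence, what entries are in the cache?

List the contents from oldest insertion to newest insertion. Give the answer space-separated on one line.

Answer: elk hen melon lime pear rat

Derivation:
FIFO simulation (capacity=6):
  1. access melon: MISS. Cache (old->new): [melon]
  2. access pear: MISS. Cache (old->new): [melon pear]
  3. access rat: MISS. Cache (old->new): [melon pear rat]
  4. access rat: HIT. Cache (old->new): [melon pear rat]
  5. access apple: MISS. Cache (old->new): [melon pear rat apple]
  6. access melon: HIT. Cache (old->new): [melon pear rat apple]
  7. access pear: HIT. Cache (old->new): [melon pear rat apple]
  8. access dog: MISS. Cache (old->new): [melon pear rat apple dog]
  9. access pear: HIT. Cache (old->new): [melon pear rat apple dog]
  10. access melon: HIT. Cache (old->new): [melon pear rat apple dog]
  11. access melon: HIT. Cache (old->new): [melon pear rat apple dog]
  12. access elk: MISS. Cache (old->new): [melon pear rat apple dog elk]
  13. access pear: HIT. Cache (old->new): [melon pear rat apple dog elk]
  14. access rat: HIT. Cache (old->new): [melon pear rat apple dog elk]
  15. access elk: HIT. Cache (old->new): [melon pear rat apple dog elk]
  16. access melon: HIT. Cache (old->new): [melon pear rat apple dog elk]
  17. access elk: HIT. Cache (old->new): [melon pear rat apple dog elk]
  18. access hen: MISS, evict melon. Cache (old->new): [pear rat apple dog elk hen]
  19. access melon: MISS, evict pear. Cache (old->new): [rat apple dog elk hen melon]
  20. access lime: MISS, evict rat. Cache (old->new): [apple dog elk hen melon lime]
  21. access pear: MISS, evict apple. Cache (old->new): [dog elk hen melon lime pear]
  22. access rat: MISS, evict dog. Cache (old->new): [elk hen melon lime pear rat]
  23. access pear: HIT. Cache (old->new): [elk hen melon lime pear rat]
Total: 12 hits, 11 misses, 5 evictions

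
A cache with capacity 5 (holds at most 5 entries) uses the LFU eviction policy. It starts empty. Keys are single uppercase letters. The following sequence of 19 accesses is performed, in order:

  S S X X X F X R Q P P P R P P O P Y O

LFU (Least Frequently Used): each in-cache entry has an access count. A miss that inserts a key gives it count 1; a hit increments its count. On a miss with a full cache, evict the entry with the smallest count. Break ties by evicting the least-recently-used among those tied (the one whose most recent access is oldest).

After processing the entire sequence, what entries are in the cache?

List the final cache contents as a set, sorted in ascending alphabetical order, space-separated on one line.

Answer: O P R S X

Derivation:
LFU simulation (capacity=5):
  1. access S: MISS. Cache: [S(c=1)]
  2. access S: HIT, count now 2. Cache: [S(c=2)]
  3. access X: MISS. Cache: [X(c=1) S(c=2)]
  4. access X: HIT, count now 2. Cache: [S(c=2) X(c=2)]
  5. access X: HIT, count now 3. Cache: [S(c=2) X(c=3)]
  6. access F: MISS. Cache: [F(c=1) S(c=2) X(c=3)]
  7. access X: HIT, count now 4. Cache: [F(c=1) S(c=2) X(c=4)]
  8. access R: MISS. Cache: [F(c=1) R(c=1) S(c=2) X(c=4)]
  9. access Q: MISS. Cache: [F(c=1) R(c=1) Q(c=1) S(c=2) X(c=4)]
  10. access P: MISS, evict F(c=1). Cache: [R(c=1) Q(c=1) P(c=1) S(c=2) X(c=4)]
  11. access P: HIT, count now 2. Cache: [R(c=1) Q(c=1) S(c=2) P(c=2) X(c=4)]
  12. access P: HIT, count now 3. Cache: [R(c=1) Q(c=1) S(c=2) P(c=3) X(c=4)]
  13. access R: HIT, count now 2. Cache: [Q(c=1) S(c=2) R(c=2) P(c=3) X(c=4)]
  14. access P: HIT, count now 4. Cache: [Q(c=1) S(c=2) R(c=2) X(c=4) P(c=4)]
  15. access P: HIT, count now 5. Cache: [Q(c=1) S(c=2) R(c=2) X(c=4) P(c=5)]
  16. access O: MISS, evict Q(c=1). Cache: [O(c=1) S(c=2) R(c=2) X(c=4) P(c=5)]
  17. access P: HIT, count now 6. Cache: [O(c=1) S(c=2) R(c=2) X(c=4) P(c=6)]
  18. access Y: MISS, evict O(c=1). Cache: [Y(c=1) S(c=2) R(c=2) X(c=4) P(c=6)]
  19. access O: MISS, evict Y(c=1). Cache: [O(c=1) S(c=2) R(c=2) X(c=4) P(c=6)]
Total: 10 hits, 9 misses, 4 evictions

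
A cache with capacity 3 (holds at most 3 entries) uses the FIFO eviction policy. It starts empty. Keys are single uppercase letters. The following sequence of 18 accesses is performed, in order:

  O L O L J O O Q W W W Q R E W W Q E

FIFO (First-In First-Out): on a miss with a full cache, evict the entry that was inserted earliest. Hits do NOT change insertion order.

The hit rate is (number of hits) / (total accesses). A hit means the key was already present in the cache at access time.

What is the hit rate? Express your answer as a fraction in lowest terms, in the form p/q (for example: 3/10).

Answer: 5/9

Derivation:
FIFO simulation (capacity=3):
  1. access O: MISS. Cache (old->new): [O]
  2. access L: MISS. Cache (old->new): [O L]
  3. access O: HIT. Cache (old->new): [O L]
  4. access L: HIT. Cache (old->new): [O L]
  5. access J: MISS. Cache (old->new): [O L J]
  6. access O: HIT. Cache (old->new): [O L J]
  7. access O: HIT. Cache (old->new): [O L J]
  8. access Q: MISS, evict O. Cache (old->new): [L J Q]
  9. access W: MISS, evict L. Cache (old->new): [J Q W]
  10. access W: HIT. Cache (old->new): [J Q W]
  11. access W: HIT. Cache (old->new): [J Q W]
  12. access Q: HIT. Cache (old->new): [J Q W]
  13. access R: MISS, evict J. Cache (old->new): [Q W R]
  14. access E: MISS, evict Q. Cache (old->new): [W R E]
  15. access W: HIT. Cache (old->new): [W R E]
  16. access W: HIT. Cache (old->new): [W R E]
  17. access Q: MISS, evict W. Cache (old->new): [R E Q]
  18. access E: HIT. Cache (old->new): [R E Q]
Total: 10 hits, 8 misses, 5 evictions

Hit rate = 10/18 = 5/9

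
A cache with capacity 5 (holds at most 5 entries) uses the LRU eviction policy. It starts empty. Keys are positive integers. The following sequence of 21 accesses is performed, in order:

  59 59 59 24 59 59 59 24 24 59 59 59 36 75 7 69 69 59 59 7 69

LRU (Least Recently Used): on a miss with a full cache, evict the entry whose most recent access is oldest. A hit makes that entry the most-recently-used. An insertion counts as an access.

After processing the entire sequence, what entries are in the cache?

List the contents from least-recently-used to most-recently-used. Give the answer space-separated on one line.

Answer: 36 75 59 7 69

Derivation:
LRU simulation (capacity=5):
  1. access 59: MISS. Cache (LRU->MRU): [59]
  2. access 59: HIT. Cache (LRU->MRU): [59]
  3. access 59: HIT. Cache (LRU->MRU): [59]
  4. access 24: MISS. Cache (LRU->MRU): [59 24]
  5. access 59: HIT. Cache (LRU->MRU): [24 59]
  6. access 59: HIT. Cache (LRU->MRU): [24 59]
  7. access 59: HIT. Cache (LRU->MRU): [24 59]
  8. access 24: HIT. Cache (LRU->MRU): [59 24]
  9. access 24: HIT. Cache (LRU->MRU): [59 24]
  10. access 59: HIT. Cache (LRU->MRU): [24 59]
  11. access 59: HIT. Cache (LRU->MRU): [24 59]
  12. access 59: HIT. Cache (LRU->MRU): [24 59]
  13. access 36: MISS. Cache (LRU->MRU): [24 59 36]
  14. access 75: MISS. Cache (LRU->MRU): [24 59 36 75]
  15. access 7: MISS. Cache (LRU->MRU): [24 59 36 75 7]
  16. access 69: MISS, evict 24. Cache (LRU->MRU): [59 36 75 7 69]
  17. access 69: HIT. Cache (LRU->MRU): [59 36 75 7 69]
  18. access 59: HIT. Cache (LRU->MRU): [36 75 7 69 59]
  19. access 59: HIT. Cache (LRU->MRU): [36 75 7 69 59]
  20. access 7: HIT. Cache (LRU->MRU): [36 75 69 59 7]
  21. access 69: HIT. Cache (LRU->MRU): [36 75 59 7 69]
Total: 15 hits, 6 misses, 1 evictions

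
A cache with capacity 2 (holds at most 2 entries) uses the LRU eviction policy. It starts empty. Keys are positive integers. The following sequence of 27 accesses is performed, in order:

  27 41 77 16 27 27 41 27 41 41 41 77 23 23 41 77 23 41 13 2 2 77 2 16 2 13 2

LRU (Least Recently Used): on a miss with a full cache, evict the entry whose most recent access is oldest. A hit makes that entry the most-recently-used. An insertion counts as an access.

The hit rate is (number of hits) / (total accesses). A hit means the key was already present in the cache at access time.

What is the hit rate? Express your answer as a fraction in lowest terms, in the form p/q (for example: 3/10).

LRU simulation (capacity=2):
  1. access 27: MISS. Cache (LRU->MRU): [27]
  2. access 41: MISS. Cache (LRU->MRU): [27 41]
  3. access 77: MISS, evict 27. Cache (LRU->MRU): [41 77]
  4. access 16: MISS, evict 41. Cache (LRU->MRU): [77 16]
  5. access 27: MISS, evict 77. Cache (LRU->MRU): [16 27]
  6. access 27: HIT. Cache (LRU->MRU): [16 27]
  7. access 41: MISS, evict 16. Cache (LRU->MRU): [27 41]
  8. access 27: HIT. Cache (LRU->MRU): [41 27]
  9. access 41: HIT. Cache (LRU->MRU): [27 41]
  10. access 41: HIT. Cache (LRU->MRU): [27 41]
  11. access 41: HIT. Cache (LRU->MRU): [27 41]
  12. access 77: MISS, evict 27. Cache (LRU->MRU): [41 77]
  13. access 23: MISS, evict 41. Cache (LRU->MRU): [77 23]
  14. access 23: HIT. Cache (LRU->MRU): [77 23]
  15. access 41: MISS, evict 77. Cache (LRU->MRU): [23 41]
  16. access 77: MISS, evict 23. Cache (LRU->MRU): [41 77]
  17. access 23: MISS, evict 41. Cache (LRU->MRU): [77 23]
  18. access 41: MISS, evict 77. Cache (LRU->MRU): [23 41]
  19. access 13: MISS, evict 23. Cache (LRU->MRU): [41 13]
  20. access 2: MISS, evict 41. Cache (LRU->MRU): [13 2]
  21. access 2: HIT. Cache (LRU->MRU): [13 2]
  22. access 77: MISS, evict 13. Cache (LRU->MRU): [2 77]
  23. access 2: HIT. Cache (LRU->MRU): [77 2]
  24. access 16: MISS, evict 77. Cache (LRU->MRU): [2 16]
  25. access 2: HIT. Cache (LRU->MRU): [16 2]
  26. access 13: MISS, evict 16. Cache (LRU->MRU): [2 13]
  27. access 2: HIT. Cache (LRU->MRU): [13 2]
Total: 10 hits, 17 misses, 15 evictions

Hit rate = 10/27

Answer: 10/27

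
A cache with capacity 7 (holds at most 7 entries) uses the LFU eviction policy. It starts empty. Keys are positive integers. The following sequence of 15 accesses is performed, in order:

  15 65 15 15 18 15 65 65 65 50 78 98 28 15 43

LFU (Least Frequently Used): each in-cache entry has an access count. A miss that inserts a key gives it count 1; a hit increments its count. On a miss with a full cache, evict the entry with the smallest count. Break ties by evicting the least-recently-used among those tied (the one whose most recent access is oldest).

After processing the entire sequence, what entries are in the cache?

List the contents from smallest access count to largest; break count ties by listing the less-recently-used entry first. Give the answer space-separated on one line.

Answer: 50 78 98 28 43 65 15

Derivation:
LFU simulation (capacity=7):
  1. access 15: MISS. Cache: [15(c=1)]
  2. access 65: MISS. Cache: [15(c=1) 65(c=1)]
  3. access 15: HIT, count now 2. Cache: [65(c=1) 15(c=2)]
  4. access 15: HIT, count now 3. Cache: [65(c=1) 15(c=3)]
  5. access 18: MISS. Cache: [65(c=1) 18(c=1) 15(c=3)]
  6. access 15: HIT, count now 4. Cache: [65(c=1) 18(c=1) 15(c=4)]
  7. access 65: HIT, count now 2. Cache: [18(c=1) 65(c=2) 15(c=4)]
  8. access 65: HIT, count now 3. Cache: [18(c=1) 65(c=3) 15(c=4)]
  9. access 65: HIT, count now 4. Cache: [18(c=1) 15(c=4) 65(c=4)]
  10. access 50: MISS. Cache: [18(c=1) 50(c=1) 15(c=4) 65(c=4)]
  11. access 78: MISS. Cache: [18(c=1) 50(c=1) 78(c=1) 15(c=4) 65(c=4)]
  12. access 98: MISS. Cache: [18(c=1) 50(c=1) 78(c=1) 98(c=1) 15(c=4) 65(c=4)]
  13. access 28: MISS. Cache: [18(c=1) 50(c=1) 78(c=1) 98(c=1) 28(c=1) 15(c=4) 65(c=4)]
  14. access 15: HIT, count now 5. Cache: [18(c=1) 50(c=1) 78(c=1) 98(c=1) 28(c=1) 65(c=4) 15(c=5)]
  15. access 43: MISS, evict 18(c=1). Cache: [50(c=1) 78(c=1) 98(c=1) 28(c=1) 43(c=1) 65(c=4) 15(c=5)]
Total: 7 hits, 8 misses, 1 evictions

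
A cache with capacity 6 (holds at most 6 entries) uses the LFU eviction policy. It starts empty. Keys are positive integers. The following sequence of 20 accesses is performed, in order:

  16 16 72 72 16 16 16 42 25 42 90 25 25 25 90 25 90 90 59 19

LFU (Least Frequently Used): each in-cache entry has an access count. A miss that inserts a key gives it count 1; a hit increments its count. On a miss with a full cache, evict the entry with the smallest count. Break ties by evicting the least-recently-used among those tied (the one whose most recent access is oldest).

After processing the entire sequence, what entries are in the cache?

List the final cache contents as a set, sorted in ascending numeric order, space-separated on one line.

Answer: 16 19 25 42 72 90

Derivation:
LFU simulation (capacity=6):
  1. access 16: MISS. Cache: [16(c=1)]
  2. access 16: HIT, count now 2. Cache: [16(c=2)]
  3. access 72: MISS. Cache: [72(c=1) 16(c=2)]
  4. access 72: HIT, count now 2. Cache: [16(c=2) 72(c=2)]
  5. access 16: HIT, count now 3. Cache: [72(c=2) 16(c=3)]
  6. access 16: HIT, count now 4. Cache: [72(c=2) 16(c=4)]
  7. access 16: HIT, count now 5. Cache: [72(c=2) 16(c=5)]
  8. access 42: MISS. Cache: [42(c=1) 72(c=2) 16(c=5)]
  9. access 25: MISS. Cache: [42(c=1) 25(c=1) 72(c=2) 16(c=5)]
  10. access 42: HIT, count now 2. Cache: [25(c=1) 72(c=2) 42(c=2) 16(c=5)]
  11. access 90: MISS. Cache: [25(c=1) 90(c=1) 72(c=2) 42(c=2) 16(c=5)]
  12. access 25: HIT, count now 2. Cache: [90(c=1) 72(c=2) 42(c=2) 25(c=2) 16(c=5)]
  13. access 25: HIT, count now 3. Cache: [90(c=1) 72(c=2) 42(c=2) 25(c=3) 16(c=5)]
  14. access 25: HIT, count now 4. Cache: [90(c=1) 72(c=2) 42(c=2) 25(c=4) 16(c=5)]
  15. access 90: HIT, count now 2. Cache: [72(c=2) 42(c=2) 90(c=2) 25(c=4) 16(c=5)]
  16. access 25: HIT, count now 5. Cache: [72(c=2) 42(c=2) 90(c=2) 16(c=5) 25(c=5)]
  17. access 90: HIT, count now 3. Cache: [72(c=2) 42(c=2) 90(c=3) 16(c=5) 25(c=5)]
  18. access 90: HIT, count now 4. Cache: [72(c=2) 42(c=2) 90(c=4) 16(c=5) 25(c=5)]
  19. access 59: MISS. Cache: [59(c=1) 72(c=2) 42(c=2) 90(c=4) 16(c=5) 25(c=5)]
  20. access 19: MISS, evict 59(c=1). Cache: [19(c=1) 72(c=2) 42(c=2) 90(c=4) 16(c=5) 25(c=5)]
Total: 13 hits, 7 misses, 1 evictions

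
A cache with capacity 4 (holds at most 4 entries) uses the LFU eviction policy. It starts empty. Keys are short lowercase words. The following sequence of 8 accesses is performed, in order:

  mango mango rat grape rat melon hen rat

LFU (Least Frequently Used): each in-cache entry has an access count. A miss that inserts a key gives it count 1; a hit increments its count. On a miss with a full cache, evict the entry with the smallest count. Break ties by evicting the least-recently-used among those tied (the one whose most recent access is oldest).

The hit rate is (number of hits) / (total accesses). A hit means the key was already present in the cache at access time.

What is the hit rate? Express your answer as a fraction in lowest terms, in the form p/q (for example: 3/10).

LFU simulation (capacity=4):
  1. access mango: MISS. Cache: [mango(c=1)]
  2. access mango: HIT, count now 2. Cache: [mango(c=2)]
  3. access rat: MISS. Cache: [rat(c=1) mango(c=2)]
  4. access grape: MISS. Cache: [rat(c=1) grape(c=1) mango(c=2)]
  5. access rat: HIT, count now 2. Cache: [grape(c=1) mango(c=2) rat(c=2)]
  6. access melon: MISS. Cache: [grape(c=1) melon(c=1) mango(c=2) rat(c=2)]
  7. access hen: MISS, evict grape(c=1). Cache: [melon(c=1) hen(c=1) mango(c=2) rat(c=2)]
  8. access rat: HIT, count now 3. Cache: [melon(c=1) hen(c=1) mango(c=2) rat(c=3)]
Total: 3 hits, 5 misses, 1 evictions

Hit rate = 3/8

Answer: 3/8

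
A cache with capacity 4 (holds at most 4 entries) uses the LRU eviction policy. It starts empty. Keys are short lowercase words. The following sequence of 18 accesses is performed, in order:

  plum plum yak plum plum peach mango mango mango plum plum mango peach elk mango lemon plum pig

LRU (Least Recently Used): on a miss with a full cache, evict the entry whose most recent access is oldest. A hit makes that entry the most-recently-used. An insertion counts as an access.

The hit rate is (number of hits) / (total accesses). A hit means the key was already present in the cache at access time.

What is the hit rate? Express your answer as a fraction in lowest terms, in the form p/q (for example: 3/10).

LRU simulation (capacity=4):
  1. access plum: MISS. Cache (LRU->MRU): [plum]
  2. access plum: HIT. Cache (LRU->MRU): [plum]
  3. access yak: MISS. Cache (LRU->MRU): [plum yak]
  4. access plum: HIT. Cache (LRU->MRU): [yak plum]
  5. access plum: HIT. Cache (LRU->MRU): [yak plum]
  6. access peach: MISS. Cache (LRU->MRU): [yak plum peach]
  7. access mango: MISS. Cache (LRU->MRU): [yak plum peach mango]
  8. access mango: HIT. Cache (LRU->MRU): [yak plum peach mango]
  9. access mango: HIT. Cache (LRU->MRU): [yak plum peach mango]
  10. access plum: HIT. Cache (LRU->MRU): [yak peach mango plum]
  11. access plum: HIT. Cache (LRU->MRU): [yak peach mango plum]
  12. access mango: HIT. Cache (LRU->MRU): [yak peach plum mango]
  13. access peach: HIT. Cache (LRU->MRU): [yak plum mango peach]
  14. access elk: MISS, evict yak. Cache (LRU->MRU): [plum mango peach elk]
  15. access mango: HIT. Cache (LRU->MRU): [plum peach elk mango]
  16. access lemon: MISS, evict plum. Cache (LRU->MRU): [peach elk mango lemon]
  17. access plum: MISS, evict peach. Cache (LRU->MRU): [elk mango lemon plum]
  18. access pig: MISS, evict elk. Cache (LRU->MRU): [mango lemon plum pig]
Total: 10 hits, 8 misses, 4 evictions

Hit rate = 10/18 = 5/9

Answer: 5/9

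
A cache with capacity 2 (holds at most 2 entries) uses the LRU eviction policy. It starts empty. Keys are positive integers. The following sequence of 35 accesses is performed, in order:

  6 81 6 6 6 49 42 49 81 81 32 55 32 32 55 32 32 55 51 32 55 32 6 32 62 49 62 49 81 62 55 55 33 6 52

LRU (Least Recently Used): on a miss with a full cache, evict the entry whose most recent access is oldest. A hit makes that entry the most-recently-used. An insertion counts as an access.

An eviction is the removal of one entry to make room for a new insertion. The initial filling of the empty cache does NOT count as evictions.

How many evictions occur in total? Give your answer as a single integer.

Answer: 17

Derivation:
LRU simulation (capacity=2):
  1. access 6: MISS. Cache (LRU->MRU): [6]
  2. access 81: MISS. Cache (LRU->MRU): [6 81]
  3. access 6: HIT. Cache (LRU->MRU): [81 6]
  4. access 6: HIT. Cache (LRU->MRU): [81 6]
  5. access 6: HIT. Cache (LRU->MRU): [81 6]
  6. access 49: MISS, evict 81. Cache (LRU->MRU): [6 49]
  7. access 42: MISS, evict 6. Cache (LRU->MRU): [49 42]
  8. access 49: HIT. Cache (LRU->MRU): [42 49]
  9. access 81: MISS, evict 42. Cache (LRU->MRU): [49 81]
  10. access 81: HIT. Cache (LRU->MRU): [49 81]
  11. access 32: MISS, evict 49. Cache (LRU->MRU): [81 32]
  12. access 55: MISS, evict 81. Cache (LRU->MRU): [32 55]
  13. access 32: HIT. Cache (LRU->MRU): [55 32]
  14. access 32: HIT. Cache (LRU->MRU): [55 32]
  15. access 55: HIT. Cache (LRU->MRU): [32 55]
  16. access 32: HIT. Cache (LRU->MRU): [55 32]
  17. access 32: HIT. Cache (LRU->MRU): [55 32]
  18. access 55: HIT. Cache (LRU->MRU): [32 55]
  19. access 51: MISS, evict 32. Cache (LRU->MRU): [55 51]
  20. access 32: MISS, evict 55. Cache (LRU->MRU): [51 32]
  21. access 55: MISS, evict 51. Cache (LRU->MRU): [32 55]
  22. access 32: HIT. Cache (LRU->MRU): [55 32]
  23. access 6: MISS, evict 55. Cache (LRU->MRU): [32 6]
  24. access 32: HIT. Cache (LRU->MRU): [6 32]
  25. access 62: MISS, evict 6. Cache (LRU->MRU): [32 62]
  26. access 49: MISS, evict 32. Cache (LRU->MRU): [62 49]
  27. access 62: HIT. Cache (LRU->MRU): [49 62]
  28. access 49: HIT. Cache (LRU->MRU): [62 49]
  29. access 81: MISS, evict 62. Cache (LRU->MRU): [49 81]
  30. access 62: MISS, evict 49. Cache (LRU->MRU): [81 62]
  31. access 55: MISS, evict 81. Cache (LRU->MRU): [62 55]
  32. access 55: HIT. Cache (LRU->MRU): [62 55]
  33. access 33: MISS, evict 62. Cache (LRU->MRU): [55 33]
  34. access 6: MISS, evict 55. Cache (LRU->MRU): [33 6]
  35. access 52: MISS, evict 33. Cache (LRU->MRU): [6 52]
Total: 16 hits, 19 misses, 17 evictions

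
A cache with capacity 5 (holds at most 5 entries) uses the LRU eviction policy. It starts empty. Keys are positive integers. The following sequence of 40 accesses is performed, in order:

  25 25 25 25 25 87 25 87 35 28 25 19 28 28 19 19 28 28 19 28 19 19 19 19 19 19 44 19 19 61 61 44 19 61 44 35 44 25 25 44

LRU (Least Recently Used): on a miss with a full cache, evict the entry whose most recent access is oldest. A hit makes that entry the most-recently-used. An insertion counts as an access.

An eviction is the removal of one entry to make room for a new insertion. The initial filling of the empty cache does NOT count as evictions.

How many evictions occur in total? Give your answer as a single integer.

Answer: 4

Derivation:
LRU simulation (capacity=5):
  1. access 25: MISS. Cache (LRU->MRU): [25]
  2. access 25: HIT. Cache (LRU->MRU): [25]
  3. access 25: HIT. Cache (LRU->MRU): [25]
  4. access 25: HIT. Cache (LRU->MRU): [25]
  5. access 25: HIT. Cache (LRU->MRU): [25]
  6. access 87: MISS. Cache (LRU->MRU): [25 87]
  7. access 25: HIT. Cache (LRU->MRU): [87 25]
  8. access 87: HIT. Cache (LRU->MRU): [25 87]
  9. access 35: MISS. Cache (LRU->MRU): [25 87 35]
  10. access 28: MISS. Cache (LRU->MRU): [25 87 35 28]
  11. access 25: HIT. Cache (LRU->MRU): [87 35 28 25]
  12. access 19: MISS. Cache (LRU->MRU): [87 35 28 25 19]
  13. access 28: HIT. Cache (LRU->MRU): [87 35 25 19 28]
  14. access 28: HIT. Cache (LRU->MRU): [87 35 25 19 28]
  15. access 19: HIT. Cache (LRU->MRU): [87 35 25 28 19]
  16. access 19: HIT. Cache (LRU->MRU): [87 35 25 28 19]
  17. access 28: HIT. Cache (LRU->MRU): [87 35 25 19 28]
  18. access 28: HIT. Cache (LRU->MRU): [87 35 25 19 28]
  19. access 19: HIT. Cache (LRU->MRU): [87 35 25 28 19]
  20. access 28: HIT. Cache (LRU->MRU): [87 35 25 19 28]
  21. access 19: HIT. Cache (LRU->MRU): [87 35 25 28 19]
  22. access 19: HIT. Cache (LRU->MRU): [87 35 25 28 19]
  23. access 19: HIT. Cache (LRU->MRU): [87 35 25 28 19]
  24. access 19: HIT. Cache (LRU->MRU): [87 35 25 28 19]
  25. access 19: HIT. Cache (LRU->MRU): [87 35 25 28 19]
  26. access 19: HIT. Cache (LRU->MRU): [87 35 25 28 19]
  27. access 44: MISS, evict 87. Cache (LRU->MRU): [35 25 28 19 44]
  28. access 19: HIT. Cache (LRU->MRU): [35 25 28 44 19]
  29. access 19: HIT. Cache (LRU->MRU): [35 25 28 44 19]
  30. access 61: MISS, evict 35. Cache (LRU->MRU): [25 28 44 19 61]
  31. access 61: HIT. Cache (LRU->MRU): [25 28 44 19 61]
  32. access 44: HIT. Cache (LRU->MRU): [25 28 19 61 44]
  33. access 19: HIT. Cache (LRU->MRU): [25 28 61 44 19]
  34. access 61: HIT. Cache (LRU->MRU): [25 28 44 19 61]
  35. access 44: HIT. Cache (LRU->MRU): [25 28 19 61 44]
  36. access 35: MISS, evict 25. Cache (LRU->MRU): [28 19 61 44 35]
  37. access 44: HIT. Cache (LRU->MRU): [28 19 61 35 44]
  38. access 25: MISS, evict 28. Cache (LRU->MRU): [19 61 35 44 25]
  39. access 25: HIT. Cache (LRU->MRU): [19 61 35 44 25]
  40. access 44: HIT. Cache (LRU->MRU): [19 61 35 25 44]
Total: 31 hits, 9 misses, 4 evictions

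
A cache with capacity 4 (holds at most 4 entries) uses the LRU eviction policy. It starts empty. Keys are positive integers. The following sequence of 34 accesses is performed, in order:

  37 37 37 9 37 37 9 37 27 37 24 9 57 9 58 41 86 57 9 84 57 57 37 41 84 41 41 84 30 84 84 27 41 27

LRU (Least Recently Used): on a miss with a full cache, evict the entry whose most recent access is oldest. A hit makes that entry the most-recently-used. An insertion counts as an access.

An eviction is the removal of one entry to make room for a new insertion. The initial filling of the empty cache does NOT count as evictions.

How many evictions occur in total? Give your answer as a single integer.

LRU simulation (capacity=4):
  1. access 37: MISS. Cache (LRU->MRU): [37]
  2. access 37: HIT. Cache (LRU->MRU): [37]
  3. access 37: HIT. Cache (LRU->MRU): [37]
  4. access 9: MISS. Cache (LRU->MRU): [37 9]
  5. access 37: HIT. Cache (LRU->MRU): [9 37]
  6. access 37: HIT. Cache (LRU->MRU): [9 37]
  7. access 9: HIT. Cache (LRU->MRU): [37 9]
  8. access 37: HIT. Cache (LRU->MRU): [9 37]
  9. access 27: MISS. Cache (LRU->MRU): [9 37 27]
  10. access 37: HIT. Cache (LRU->MRU): [9 27 37]
  11. access 24: MISS. Cache (LRU->MRU): [9 27 37 24]
  12. access 9: HIT. Cache (LRU->MRU): [27 37 24 9]
  13. access 57: MISS, evict 27. Cache (LRU->MRU): [37 24 9 57]
  14. access 9: HIT. Cache (LRU->MRU): [37 24 57 9]
  15. access 58: MISS, evict 37. Cache (LRU->MRU): [24 57 9 58]
  16. access 41: MISS, evict 24. Cache (LRU->MRU): [57 9 58 41]
  17. access 86: MISS, evict 57. Cache (LRU->MRU): [9 58 41 86]
  18. access 57: MISS, evict 9. Cache (LRU->MRU): [58 41 86 57]
  19. access 9: MISS, evict 58. Cache (LRU->MRU): [41 86 57 9]
  20. access 84: MISS, evict 41. Cache (LRU->MRU): [86 57 9 84]
  21. access 57: HIT. Cache (LRU->MRU): [86 9 84 57]
  22. access 57: HIT. Cache (LRU->MRU): [86 9 84 57]
  23. access 37: MISS, evict 86. Cache (LRU->MRU): [9 84 57 37]
  24. access 41: MISS, evict 9. Cache (LRU->MRU): [84 57 37 41]
  25. access 84: HIT. Cache (LRU->MRU): [57 37 41 84]
  26. access 41: HIT. Cache (LRU->MRU): [57 37 84 41]
  27. access 41: HIT. Cache (LRU->MRU): [57 37 84 41]
  28. access 84: HIT. Cache (LRU->MRU): [57 37 41 84]
  29. access 30: MISS, evict 57. Cache (LRU->MRU): [37 41 84 30]
  30. access 84: HIT. Cache (LRU->MRU): [37 41 30 84]
  31. access 84: HIT. Cache (LRU->MRU): [37 41 30 84]
  32. access 27: MISS, evict 37. Cache (LRU->MRU): [41 30 84 27]
  33. access 41: HIT. Cache (LRU->MRU): [30 84 27 41]
  34. access 27: HIT. Cache (LRU->MRU): [30 84 41 27]
Total: 19 hits, 15 misses, 11 evictions

Answer: 11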